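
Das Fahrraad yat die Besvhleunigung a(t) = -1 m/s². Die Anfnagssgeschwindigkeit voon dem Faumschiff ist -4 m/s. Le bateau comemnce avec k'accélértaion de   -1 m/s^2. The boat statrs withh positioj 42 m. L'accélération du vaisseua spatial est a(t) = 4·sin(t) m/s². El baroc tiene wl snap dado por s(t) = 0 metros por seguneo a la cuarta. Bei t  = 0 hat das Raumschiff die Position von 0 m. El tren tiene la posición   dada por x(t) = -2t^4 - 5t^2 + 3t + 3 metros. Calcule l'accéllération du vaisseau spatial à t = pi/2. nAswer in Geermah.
Mit a(t) = 4·sin(t) und Einsetzen von t = pi/2, finden wir a = 4.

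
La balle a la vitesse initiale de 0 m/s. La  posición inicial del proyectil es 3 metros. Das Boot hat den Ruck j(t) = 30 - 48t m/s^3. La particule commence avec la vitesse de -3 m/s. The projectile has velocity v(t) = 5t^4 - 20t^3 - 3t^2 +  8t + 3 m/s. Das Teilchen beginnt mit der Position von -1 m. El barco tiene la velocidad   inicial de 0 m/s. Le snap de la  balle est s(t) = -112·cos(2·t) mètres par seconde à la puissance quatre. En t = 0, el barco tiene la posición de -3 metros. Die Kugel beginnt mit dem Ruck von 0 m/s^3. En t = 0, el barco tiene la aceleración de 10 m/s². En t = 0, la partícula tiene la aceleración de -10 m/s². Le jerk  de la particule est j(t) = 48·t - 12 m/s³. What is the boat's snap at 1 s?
To solve this, we need to take 1 derivative of our jerk equation j(t) = 30 - 48·t. The derivative of jerk gives snap: s(t) = -48. Using s(t) = -48 and substituting t = 1, we find s = -48.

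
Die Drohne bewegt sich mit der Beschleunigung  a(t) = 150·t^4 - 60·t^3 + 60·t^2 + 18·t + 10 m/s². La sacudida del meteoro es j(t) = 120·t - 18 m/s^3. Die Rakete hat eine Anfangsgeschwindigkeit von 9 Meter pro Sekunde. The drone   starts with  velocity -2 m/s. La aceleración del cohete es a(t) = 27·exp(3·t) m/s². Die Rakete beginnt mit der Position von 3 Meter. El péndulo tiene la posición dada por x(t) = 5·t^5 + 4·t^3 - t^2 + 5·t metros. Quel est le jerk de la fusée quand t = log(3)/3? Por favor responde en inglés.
We must differentiate our acceleration equation a(t) = 27·exp(3·t) 1 time. Differentiating acceleration, we get jerk: j(t) = 81·exp(3·t). From the given jerk equation j(t) = 81·exp(3·t), we substitute t = log(3)/3 to get j = 243.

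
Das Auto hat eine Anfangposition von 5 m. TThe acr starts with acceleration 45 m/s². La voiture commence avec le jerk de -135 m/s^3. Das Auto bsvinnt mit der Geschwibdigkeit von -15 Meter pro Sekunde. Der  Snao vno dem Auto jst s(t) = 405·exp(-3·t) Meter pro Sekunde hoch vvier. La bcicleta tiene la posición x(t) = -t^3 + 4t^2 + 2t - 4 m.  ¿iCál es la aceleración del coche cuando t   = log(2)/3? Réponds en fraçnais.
Pour résoudre ceci, nous devons prendre 2 primitives de notre équation du snap s(t) = 405·exp(-3·t). L'intégrale du snap est le jerk. En utilisant j(0) = -135, nous obtenons j(t) = -135·exp(-3·t). En prenant ∫j(t)dt et en appliquant a(0) = 45, nous trouvons a(t) = 45·exp(-3·t). Nous avons l'accélération a(t) = 45·exp(-3·t). En substituant t = log(2)/3: a(log(2)/3) = 45/2.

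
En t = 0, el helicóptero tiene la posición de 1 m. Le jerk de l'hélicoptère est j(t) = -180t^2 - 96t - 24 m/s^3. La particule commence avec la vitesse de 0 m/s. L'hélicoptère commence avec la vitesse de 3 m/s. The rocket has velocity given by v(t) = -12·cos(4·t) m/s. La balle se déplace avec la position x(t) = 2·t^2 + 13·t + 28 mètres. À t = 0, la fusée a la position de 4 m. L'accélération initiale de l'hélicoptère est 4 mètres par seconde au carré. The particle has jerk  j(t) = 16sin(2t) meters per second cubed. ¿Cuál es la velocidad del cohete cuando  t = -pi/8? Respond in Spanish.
Usando v(t) = -12·cos(4·t) y sustituyendo t = -pi/8, encontramos v = 0.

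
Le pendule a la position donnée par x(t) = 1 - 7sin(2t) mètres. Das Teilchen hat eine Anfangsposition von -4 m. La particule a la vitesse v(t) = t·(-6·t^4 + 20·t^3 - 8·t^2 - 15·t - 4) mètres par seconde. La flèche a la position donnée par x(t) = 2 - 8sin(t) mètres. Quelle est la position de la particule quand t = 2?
Nous devons intégrer notre équation de la vitesse v(t) = t·(-6·t^4 + 20·t^3 - 8·t^2 - 15·t - 4) 1 fois. L'intégrale de la vitesse est la position. En utilisant x(0) = -4, nous obtenons x(t) = -t^6 + 4·t^5 - 2·t^4 - 5·t^3 - 2·t^2 - 4. En utilisant x(t) = -t^6 + 4·t^5 - 2·t^4 - 5·t^3 - 2·t^2 - 4 et en substituant t = 2, nous trouvons x = -20.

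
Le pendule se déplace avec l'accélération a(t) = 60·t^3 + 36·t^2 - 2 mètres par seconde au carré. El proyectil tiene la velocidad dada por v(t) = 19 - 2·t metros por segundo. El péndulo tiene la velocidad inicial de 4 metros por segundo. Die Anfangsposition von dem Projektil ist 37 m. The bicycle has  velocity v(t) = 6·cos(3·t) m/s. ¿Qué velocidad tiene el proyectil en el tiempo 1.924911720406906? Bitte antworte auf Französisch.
De l'équation de la vitesse v(t) = 19 - 2·t, nous substituons t = 1.924911720406906 pour obtenir v = 15.1501765591862.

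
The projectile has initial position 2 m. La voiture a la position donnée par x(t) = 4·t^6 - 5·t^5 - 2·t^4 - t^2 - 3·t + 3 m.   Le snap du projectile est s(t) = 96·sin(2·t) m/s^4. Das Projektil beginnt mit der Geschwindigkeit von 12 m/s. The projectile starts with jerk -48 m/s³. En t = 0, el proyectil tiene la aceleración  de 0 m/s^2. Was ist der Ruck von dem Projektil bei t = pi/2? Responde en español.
Para resolver esto, necesitamos tomar 1 integral de nuestra ecuación del snap s(t) = 96·sin(2·t). La integral del snap es la sacudida. Usando j(0) = -48, obtenemos j(t) = -48·cos(2·t). Usando j(t) = -48·cos(2·t) y sustituyendo t = pi/2, encontramos j = 48.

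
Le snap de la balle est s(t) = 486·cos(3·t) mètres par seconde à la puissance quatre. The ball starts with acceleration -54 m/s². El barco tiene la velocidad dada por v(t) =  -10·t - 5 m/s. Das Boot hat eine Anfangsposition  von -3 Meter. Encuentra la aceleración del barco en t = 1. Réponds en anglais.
To solve this, we need to take 1 derivative of our velocity equation v(t) = -10·t - 5. Taking d/dt of v(t), we find a(t) = -10. We have acceleration a(t) = -10. Substituting t = 1: a(1) = -10.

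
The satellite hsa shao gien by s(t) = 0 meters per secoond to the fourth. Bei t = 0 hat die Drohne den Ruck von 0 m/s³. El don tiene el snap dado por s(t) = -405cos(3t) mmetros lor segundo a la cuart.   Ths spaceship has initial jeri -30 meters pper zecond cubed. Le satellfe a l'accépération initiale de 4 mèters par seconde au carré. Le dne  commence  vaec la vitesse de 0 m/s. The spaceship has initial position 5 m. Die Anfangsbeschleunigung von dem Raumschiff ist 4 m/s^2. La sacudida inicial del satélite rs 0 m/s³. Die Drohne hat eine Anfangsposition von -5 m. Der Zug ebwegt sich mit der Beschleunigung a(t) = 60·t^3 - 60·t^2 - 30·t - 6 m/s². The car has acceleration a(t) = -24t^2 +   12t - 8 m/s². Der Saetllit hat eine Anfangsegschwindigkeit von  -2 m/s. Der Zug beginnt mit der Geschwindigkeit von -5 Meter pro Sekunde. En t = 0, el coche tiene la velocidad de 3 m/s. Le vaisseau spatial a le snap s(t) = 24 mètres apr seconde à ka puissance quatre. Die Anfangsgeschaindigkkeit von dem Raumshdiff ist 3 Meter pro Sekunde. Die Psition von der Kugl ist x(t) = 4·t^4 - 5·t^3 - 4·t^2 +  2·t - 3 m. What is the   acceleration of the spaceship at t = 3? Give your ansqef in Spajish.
Partiendo del snap s(t) = 24, tomamos 2 integrales. Tomando ∫s(t)dt y aplicando j(0) = -30, encontramos j(t) = 24·t - 30. Tomando ∫j(t)dt y aplicando a(0) = 4, encontramos a(t) = 12·t^2 - 30·t + 4. Tenemos la aceleración a(t) = 12·t^2 - 30·t + 4. Sustituyendo t = 3: a(3) = 22.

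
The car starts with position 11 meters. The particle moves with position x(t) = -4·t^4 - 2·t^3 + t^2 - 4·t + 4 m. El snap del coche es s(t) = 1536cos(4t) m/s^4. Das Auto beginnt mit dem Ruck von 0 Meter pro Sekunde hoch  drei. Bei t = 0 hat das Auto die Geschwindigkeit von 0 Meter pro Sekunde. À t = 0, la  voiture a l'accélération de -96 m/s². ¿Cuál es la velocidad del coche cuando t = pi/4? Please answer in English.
To find the answer, we compute 3 integrals of s(t) = 1536·cos(4·t). Taking ∫s(t)dt and applying j(0) = 0, we find j(t) = 384·sin(4·t). Finding the integral of j(t) and using a(0) = -96: a(t) = -96·cos(4·t). Integrating acceleration and using the initial condition v(0) = 0, we get v(t) = -24·sin(4·t). We have velocity v(t) = -24·sin(4·t). Substituting t = pi/4: v(pi/4) = 0.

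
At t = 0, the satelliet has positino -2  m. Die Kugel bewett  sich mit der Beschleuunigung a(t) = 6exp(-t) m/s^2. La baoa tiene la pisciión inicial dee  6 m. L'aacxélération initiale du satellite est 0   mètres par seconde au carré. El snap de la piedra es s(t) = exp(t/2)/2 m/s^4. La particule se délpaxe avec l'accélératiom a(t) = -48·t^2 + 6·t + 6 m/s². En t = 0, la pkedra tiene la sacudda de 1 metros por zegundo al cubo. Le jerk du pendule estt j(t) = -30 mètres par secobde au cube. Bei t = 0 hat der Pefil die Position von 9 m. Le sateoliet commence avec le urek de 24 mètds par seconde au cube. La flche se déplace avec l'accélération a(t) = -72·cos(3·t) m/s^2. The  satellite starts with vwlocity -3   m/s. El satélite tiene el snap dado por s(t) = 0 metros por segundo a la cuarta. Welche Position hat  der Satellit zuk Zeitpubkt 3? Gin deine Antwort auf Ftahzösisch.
Nous devons trouver la primitive de notre équation du snap s(t) = 0 4 fois. En prenant ∫s(t)dt et en appliquant j(0) = 24, nous trouvons j(t) = 24. En intégrant le jerk et en utilisant la condition initiale a(0) = 0, nous obtenons a(t) = 24·t. La primitive de l'accélération est la vitesse. En utilisant v(0) = -3, nous obtenons v(t) = 12·t^2 - 3. En intégrant la vitesse et en utilisant la condition initiale x(0) = -2, nous obtenons x(t) = 4·t^3 - 3·t - 2. Nous avons la position x(t) = 4·t^3 - 3·t - 2. En substituant t = 3: x(3) = 97.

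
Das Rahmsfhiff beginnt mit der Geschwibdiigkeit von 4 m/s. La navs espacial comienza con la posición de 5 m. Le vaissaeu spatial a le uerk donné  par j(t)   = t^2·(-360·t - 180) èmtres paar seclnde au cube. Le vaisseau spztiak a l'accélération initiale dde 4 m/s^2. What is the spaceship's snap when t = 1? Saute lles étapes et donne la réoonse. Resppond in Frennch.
À t = 1, s = -1440.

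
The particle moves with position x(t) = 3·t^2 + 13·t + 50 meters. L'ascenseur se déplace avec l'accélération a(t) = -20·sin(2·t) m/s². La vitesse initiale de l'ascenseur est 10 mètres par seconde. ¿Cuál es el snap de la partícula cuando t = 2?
Partiendo de la posición x(t) = 3·t^2 + 13·t + 50, tomamos 4 derivadas. La derivada de la posición da la velocidad: v(t) = 6·t + 13. Derivando la velocidad, obtenemos la aceleración: a(t) = 6. Derivando la aceleración, obtenemos la sacudida: j(t) = 0. Tomando d/dt de j(t), encontramos s(t) = 0. De la ecuación del snap s(t) = 0, sustituimos t = 2 para obtener s = 0.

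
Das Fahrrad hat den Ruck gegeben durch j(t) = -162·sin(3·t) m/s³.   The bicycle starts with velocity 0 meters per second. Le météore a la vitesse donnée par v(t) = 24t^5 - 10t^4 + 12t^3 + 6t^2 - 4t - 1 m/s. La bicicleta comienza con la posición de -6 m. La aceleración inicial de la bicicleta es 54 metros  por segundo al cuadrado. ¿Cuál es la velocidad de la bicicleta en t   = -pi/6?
Necesitamos integrar nuestra ecuación de la sacudida j(t) = -162·sin(3·t) 2 veces. La integral de la sacudida es la aceleración. Usando a(0) = 54, obtenemos a(t) = 54·cos(3·t). La antiderivada de la aceleración es la velocidad. Usando v(0) = 0, obtenemos v(t) = 18·sin(3·t). Tenemos la velocidad v(t) = 18·sin(3·t). Sustituyendo t = -pi/6: v(-pi/6) = -18.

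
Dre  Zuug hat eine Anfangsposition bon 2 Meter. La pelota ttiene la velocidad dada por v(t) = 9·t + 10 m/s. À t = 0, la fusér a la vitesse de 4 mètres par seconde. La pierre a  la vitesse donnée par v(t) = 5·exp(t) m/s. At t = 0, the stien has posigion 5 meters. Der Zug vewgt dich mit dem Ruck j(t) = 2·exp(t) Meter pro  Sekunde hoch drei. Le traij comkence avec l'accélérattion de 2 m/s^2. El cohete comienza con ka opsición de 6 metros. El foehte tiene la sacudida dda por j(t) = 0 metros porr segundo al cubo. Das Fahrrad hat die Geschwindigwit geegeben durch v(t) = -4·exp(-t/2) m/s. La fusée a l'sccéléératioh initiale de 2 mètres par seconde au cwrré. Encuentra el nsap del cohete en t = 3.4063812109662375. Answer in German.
Um dies zu lösen, müssen wir 1 Ableitung unserer Gleichung für den Ruck j(t) = 0 nehmen. Die Ableitung von dem Ruck ergibt den Snap: s(t) = 0. Mit s(t) = 0 und Einsetzen von t = 3.4063812109662375, finden wir s = 0.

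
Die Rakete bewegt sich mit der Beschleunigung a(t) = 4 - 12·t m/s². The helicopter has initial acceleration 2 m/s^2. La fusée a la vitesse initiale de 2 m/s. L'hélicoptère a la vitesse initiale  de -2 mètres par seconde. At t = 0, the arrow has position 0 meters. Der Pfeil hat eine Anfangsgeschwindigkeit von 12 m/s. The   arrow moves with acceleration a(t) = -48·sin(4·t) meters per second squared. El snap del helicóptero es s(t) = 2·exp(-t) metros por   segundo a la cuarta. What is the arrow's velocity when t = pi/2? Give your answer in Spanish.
Partiendo de la aceleración a(t) = -48·sin(4·t), tomamos 1 antiderivada. La antiderivada de la aceleración es la velocidad. Usando v(0) = 12, obtenemos v(t) = 12·cos(4·t). Usando v(t) = 12·cos(4·t) y sustituyendo t = pi/2, encontramos v = 12.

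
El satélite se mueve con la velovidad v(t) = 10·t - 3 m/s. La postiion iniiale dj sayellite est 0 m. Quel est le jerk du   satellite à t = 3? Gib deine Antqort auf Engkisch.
To solve this, we need to take 2 derivatives of our velocity equation v(t) = 10·t - 3. The derivative of velocity gives acceleration: a(t) = 10. Differentiating acceleration, we get jerk: j(t) = 0. We have jerk j(t) = 0. Substituting t = 3: j(3) = 0.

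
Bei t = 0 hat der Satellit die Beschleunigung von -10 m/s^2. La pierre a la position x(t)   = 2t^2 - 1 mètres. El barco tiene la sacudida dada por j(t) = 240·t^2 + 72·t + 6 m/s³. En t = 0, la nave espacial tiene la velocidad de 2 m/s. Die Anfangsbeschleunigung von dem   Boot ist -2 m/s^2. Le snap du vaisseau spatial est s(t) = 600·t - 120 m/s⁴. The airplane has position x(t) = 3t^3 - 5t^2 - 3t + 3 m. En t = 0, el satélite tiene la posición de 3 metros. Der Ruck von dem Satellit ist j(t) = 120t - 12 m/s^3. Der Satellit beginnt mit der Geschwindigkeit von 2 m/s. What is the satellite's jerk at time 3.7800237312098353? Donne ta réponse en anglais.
From the given jerk equation j(t) = 120·t - 12, we substitute t = 3.7800237312098353 to get j = 441.602847745180.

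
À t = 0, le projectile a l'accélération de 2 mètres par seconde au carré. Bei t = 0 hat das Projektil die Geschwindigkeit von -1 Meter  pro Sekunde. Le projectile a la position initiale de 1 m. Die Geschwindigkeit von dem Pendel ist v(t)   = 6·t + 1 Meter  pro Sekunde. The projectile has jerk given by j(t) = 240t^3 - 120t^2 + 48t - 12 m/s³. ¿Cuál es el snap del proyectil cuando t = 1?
Partiendo de la sacudida j(t) = 240·t^3 - 120·t^2 + 48·t - 12, tomamos 1 derivada. Tomando d/dt de j(t), encontramos s(t) = 720·t^2 - 240·t + 48. De la ecuación del snap s(t) = 720·t^2 - 240·t + 48, sustituimos t = 1 para obtener s = 528.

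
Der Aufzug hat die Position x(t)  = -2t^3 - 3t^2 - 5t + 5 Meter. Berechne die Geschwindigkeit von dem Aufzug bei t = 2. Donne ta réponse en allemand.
Um dies zu lösen, müssen wir 1 Ableitung unserer Gleichung für die Position x(t) = -2·t^3 - 3·t^2 - 5·t + 5 nehmen. Durch Ableiten von der Position erhalten wir die Geschwindigkeit: v(t) = -6·t^2 - 6·t - 5. Mit v(t) = -6·t^2 - 6·t - 5 und Einsetzen von t = 2, finden wir v = -41.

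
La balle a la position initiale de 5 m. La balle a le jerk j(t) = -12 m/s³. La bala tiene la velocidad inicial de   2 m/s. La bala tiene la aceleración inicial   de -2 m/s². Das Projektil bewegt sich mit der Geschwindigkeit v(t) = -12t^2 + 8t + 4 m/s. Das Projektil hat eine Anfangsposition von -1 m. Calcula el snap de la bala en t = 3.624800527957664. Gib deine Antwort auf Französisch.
Nous devons dériver notre équation du jerk j(t) = -12 1 fois. La dérivée du jerk donne le snap: s(t) = 0. De l'équation du snap s(t) = 0, nous substituons t = 3.624800527957664 pour obtenir s = 0.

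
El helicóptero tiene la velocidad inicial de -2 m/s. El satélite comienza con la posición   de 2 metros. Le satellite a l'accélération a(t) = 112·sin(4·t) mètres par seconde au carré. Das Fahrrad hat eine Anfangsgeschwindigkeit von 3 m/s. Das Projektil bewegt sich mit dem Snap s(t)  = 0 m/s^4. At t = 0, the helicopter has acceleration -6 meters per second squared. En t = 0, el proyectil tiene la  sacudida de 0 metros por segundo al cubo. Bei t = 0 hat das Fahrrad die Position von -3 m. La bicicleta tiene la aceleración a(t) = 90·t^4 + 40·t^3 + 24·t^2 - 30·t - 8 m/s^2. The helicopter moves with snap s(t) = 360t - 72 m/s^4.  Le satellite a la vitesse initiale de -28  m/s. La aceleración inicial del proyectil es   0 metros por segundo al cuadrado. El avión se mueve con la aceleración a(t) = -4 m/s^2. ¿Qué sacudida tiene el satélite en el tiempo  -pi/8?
Debemos derivar nuestra ecuación de la aceleración a(t) = 112·sin(4·t) 1 vez. Derivando la aceleración, obtenemos la sacudida: j(t) = 448·cos(4·t). De la ecuación de la sacudida j(t) = 448·cos(4·t), sustituimos t = -pi/8 para obtener j = 0.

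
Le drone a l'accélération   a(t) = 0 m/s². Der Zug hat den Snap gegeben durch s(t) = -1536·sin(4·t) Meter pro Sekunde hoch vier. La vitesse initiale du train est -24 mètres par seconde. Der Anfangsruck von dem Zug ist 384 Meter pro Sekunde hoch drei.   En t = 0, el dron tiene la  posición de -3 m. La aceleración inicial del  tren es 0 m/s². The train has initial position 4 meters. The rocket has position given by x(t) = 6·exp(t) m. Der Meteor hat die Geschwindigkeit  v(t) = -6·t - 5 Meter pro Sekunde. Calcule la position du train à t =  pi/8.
Nous devons trouver l'intégrale de notre équation du snap s(t) = -1536·sin(4·t) 4 fois. L'intégrale du snap est le jerk. En utilisant j(0) = 384, nous obtenons j(t) = 384·cos(4·t). L'intégrale du jerk, avec a(0) = 0, donne l'accélération: a(t) = 96·sin(4·t). L'intégrale de l'accélération, avec v(0) = -24, donne la vitesse: v(t) = -24·cos(4·t). En prenant ∫v(t)dt et en appliquant x(0) = 4, nous trouvons x(t) = 4 - 6·sin(4·t). Nous avons la position x(t) = 4 - 6·sin(4·t). En substituant t = pi/8: x(pi/8) = -2.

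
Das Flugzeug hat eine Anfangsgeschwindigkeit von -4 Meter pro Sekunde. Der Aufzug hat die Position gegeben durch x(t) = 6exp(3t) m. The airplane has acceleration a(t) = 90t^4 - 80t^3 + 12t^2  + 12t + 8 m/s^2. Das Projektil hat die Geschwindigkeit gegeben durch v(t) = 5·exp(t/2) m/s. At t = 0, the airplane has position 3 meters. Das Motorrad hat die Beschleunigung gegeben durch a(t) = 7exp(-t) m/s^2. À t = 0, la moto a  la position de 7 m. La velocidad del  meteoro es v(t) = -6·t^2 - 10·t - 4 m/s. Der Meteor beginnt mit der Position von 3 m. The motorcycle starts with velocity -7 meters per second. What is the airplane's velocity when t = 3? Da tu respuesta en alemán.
Wir müssen unsere Gleichung für die Beschleunigung a(t) = 90·t^4 - 80·t^3 + 12·t^2 + 12·t + 8 1-mal integrieren. Mit ∫a(t)dt und Anwendung von v(0) = -4, finden wir v(t) = 18·t^5 - 20·t^4 + 4·t^3 + 6·t^2 + 8·t - 4. Mit v(t) = 18·t^5 - 20·t^4 + 4·t^3 + 6·t^2 + 8·t - 4 und Einsetzen von t = 3, finden wir v = 2936.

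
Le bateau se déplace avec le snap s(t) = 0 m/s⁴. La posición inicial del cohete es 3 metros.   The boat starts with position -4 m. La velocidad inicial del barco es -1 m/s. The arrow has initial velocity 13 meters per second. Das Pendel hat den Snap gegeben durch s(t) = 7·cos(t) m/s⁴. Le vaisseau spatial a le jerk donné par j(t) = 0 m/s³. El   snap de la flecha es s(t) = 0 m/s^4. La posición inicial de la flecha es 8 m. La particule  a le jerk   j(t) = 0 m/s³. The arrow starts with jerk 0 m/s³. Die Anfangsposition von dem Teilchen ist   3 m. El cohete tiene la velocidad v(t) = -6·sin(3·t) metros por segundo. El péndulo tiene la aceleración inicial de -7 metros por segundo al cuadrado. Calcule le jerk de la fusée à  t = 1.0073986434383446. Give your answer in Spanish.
Debemos derivar nuestra ecuación de la velocidad v(t) = -6·sin(3·t) 2 veces. La derivada de la velocidad da la aceleración: a(t) = -18·cos(3·t). La derivada de la aceleración da la sacudida: j(t) = 54·sin(3·t). Tenemos la sacudida j(t) = 54·sin(3·t). Sustituyendo t = 1.0073986434383446: j(1.0073986434383446) = 6.43211534871484.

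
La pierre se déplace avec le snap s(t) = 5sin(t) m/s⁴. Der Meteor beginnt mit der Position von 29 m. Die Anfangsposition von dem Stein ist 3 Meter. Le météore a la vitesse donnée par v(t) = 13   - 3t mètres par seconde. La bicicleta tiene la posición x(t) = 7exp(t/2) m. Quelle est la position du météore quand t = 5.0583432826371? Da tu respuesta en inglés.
Starting from velocity v(t) = 13 - 3·t, we take 1 antiderivative. Taking ∫v(t)dt and applying x(0) = 29, we find x(t) = -3·t^2/2 + 13·t + 29. From the given position equation x(t) = -3·t^2/2 + 13·t + 29, we substitute t = 5.0583432826371 to get x = 56.3782075267825.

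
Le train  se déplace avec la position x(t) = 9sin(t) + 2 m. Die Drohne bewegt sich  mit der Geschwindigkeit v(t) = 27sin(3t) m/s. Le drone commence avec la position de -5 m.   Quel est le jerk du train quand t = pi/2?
Pour résoudre ceci, nous devons prendre 3 dérivées de notre équation de la position x(t) = 9·sin(t) + 2. En prenant d/dt de x(t), nous trouvons v(t) = 9·cos(t). En dérivant la vitesse, nous obtenons l'accélération: a(t) = -9·sin(t). En dérivant l'accélération, nous obtenons le jerk: j(t) = -9·cos(t). En utilisant j(t) = -9·cos(t) et en substituant t = pi/2, nous trouvons j = 0.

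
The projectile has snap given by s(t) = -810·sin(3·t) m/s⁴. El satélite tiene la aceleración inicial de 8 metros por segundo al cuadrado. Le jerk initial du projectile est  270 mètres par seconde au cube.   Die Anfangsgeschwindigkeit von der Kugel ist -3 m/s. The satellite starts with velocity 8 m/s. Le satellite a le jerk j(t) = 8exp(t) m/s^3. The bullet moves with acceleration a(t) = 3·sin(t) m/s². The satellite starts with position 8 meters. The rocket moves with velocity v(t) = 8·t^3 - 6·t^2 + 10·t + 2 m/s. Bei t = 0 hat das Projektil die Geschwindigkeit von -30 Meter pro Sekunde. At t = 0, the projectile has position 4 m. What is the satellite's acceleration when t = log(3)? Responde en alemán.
Um dies zu lösen, müssen wir 1 Integral unserer Gleichung für den Ruck j(t) = 8·exp(t) finden. Das Integral von dem Ruck ist die Beschleunigung. Mit a(0) = 8 erhalten wir a(t) = 8·exp(t). Aus der Gleichung für die Beschleunigung a(t) = 8·exp(t), setzen wir t = log(3) ein und erhalten a = 24.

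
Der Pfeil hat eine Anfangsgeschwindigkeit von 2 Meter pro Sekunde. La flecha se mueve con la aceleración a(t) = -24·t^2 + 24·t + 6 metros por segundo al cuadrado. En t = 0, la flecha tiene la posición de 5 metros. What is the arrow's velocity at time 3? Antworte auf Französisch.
Pour résoudre ceci, nous devons prendre 1 primitive de notre équation de l'accélération a(t) = -24·t^2 + 24·t + 6. En intégrant l'accélération et en utilisant la condition initiale v(0) = 2, nous obtenons v(t) = -8·t^3 + 12·t^2 + 6·t + 2. De l'équation de la vitesse v(t) = -8·t^3 + 12·t^2 + 6·t + 2, nous substituons t = 3 pour obtenir v = -88.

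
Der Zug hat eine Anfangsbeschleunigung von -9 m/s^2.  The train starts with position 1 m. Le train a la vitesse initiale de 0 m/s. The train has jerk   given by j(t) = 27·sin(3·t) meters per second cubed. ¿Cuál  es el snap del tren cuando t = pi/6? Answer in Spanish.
Partiendo de la sacudida j(t) = 27·sin(3·t), tomamos 1 derivada. Derivando la sacudida, obtenemos el snap: s(t) = 81·cos(3·t). Usando s(t) = 81·cos(3·t) y sustituyendo t = pi/6, encontramos s = 0.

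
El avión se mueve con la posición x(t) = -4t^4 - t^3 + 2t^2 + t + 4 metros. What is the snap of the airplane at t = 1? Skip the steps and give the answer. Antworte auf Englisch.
s(1) = -96.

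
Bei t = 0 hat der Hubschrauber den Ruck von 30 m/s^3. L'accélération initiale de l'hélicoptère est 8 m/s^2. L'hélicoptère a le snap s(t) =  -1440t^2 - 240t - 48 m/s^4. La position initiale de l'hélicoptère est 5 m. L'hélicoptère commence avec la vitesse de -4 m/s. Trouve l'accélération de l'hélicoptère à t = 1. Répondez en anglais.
We need to integrate our snap equation s(t) = -1440·t^2 - 240·t - 48 2 times. Finding the antiderivative of s(t) and using j(0) = 30: j(t) = -480·t^3 - 120·t^2 - 48·t + 30. Taking ∫j(t)dt and applying a(0) = 8, we find a(t) = -120·t^4 - 40·t^3 - 24·t^2 + 30·t + 8. Using a(t) = -120·t^4 - 40·t^3 - 24·t^2 + 30·t + 8 and substituting t = 1, we find a = -146.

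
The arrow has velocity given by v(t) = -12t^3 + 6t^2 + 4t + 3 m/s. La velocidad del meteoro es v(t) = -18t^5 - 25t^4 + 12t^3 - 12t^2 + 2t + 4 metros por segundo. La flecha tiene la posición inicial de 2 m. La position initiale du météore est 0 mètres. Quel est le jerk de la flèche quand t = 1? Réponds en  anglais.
We must differentiate our velocity equation v(t) = -12·t^3 + 6·t^2 + 4·t + 3 2 times. The derivative of velocity gives acceleration: a(t) = -36·t^2 + 12·t + 4. Taking d/dt of a(t), we find j(t) = 12 - 72·t. Using j(t) = 12 - 72·t and substituting t = 1, we find j = -60.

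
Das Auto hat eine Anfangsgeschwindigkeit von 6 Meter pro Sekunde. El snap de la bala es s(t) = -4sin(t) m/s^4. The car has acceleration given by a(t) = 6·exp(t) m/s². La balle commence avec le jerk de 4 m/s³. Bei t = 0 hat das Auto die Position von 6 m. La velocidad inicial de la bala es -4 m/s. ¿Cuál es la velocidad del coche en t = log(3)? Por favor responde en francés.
En partant de l'accélération a(t) = 6·exp(t), nous prenons 1 primitive. L'intégrale de l'accélération est la vitesse. En utilisant v(0) = 6, nous obtenons v(t) = 6·exp(t). En utilisant v(t) = 6·exp(t) et en substituant t = log(3), nous trouvons v = 18.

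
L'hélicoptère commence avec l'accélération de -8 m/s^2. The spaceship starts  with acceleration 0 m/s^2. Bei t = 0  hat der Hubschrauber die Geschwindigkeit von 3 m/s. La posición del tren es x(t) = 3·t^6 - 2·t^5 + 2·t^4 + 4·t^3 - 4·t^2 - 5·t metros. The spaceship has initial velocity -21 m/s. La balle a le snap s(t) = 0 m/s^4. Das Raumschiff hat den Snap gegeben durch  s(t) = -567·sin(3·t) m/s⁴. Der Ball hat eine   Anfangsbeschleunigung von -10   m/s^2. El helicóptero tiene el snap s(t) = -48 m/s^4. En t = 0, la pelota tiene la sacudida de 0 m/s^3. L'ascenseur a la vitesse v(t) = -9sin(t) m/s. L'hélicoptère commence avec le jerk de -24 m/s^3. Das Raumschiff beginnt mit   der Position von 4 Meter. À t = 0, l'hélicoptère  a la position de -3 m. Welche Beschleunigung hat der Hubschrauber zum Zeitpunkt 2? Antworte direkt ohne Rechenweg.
Die Beschleunigung bei t = 2 ist a = -152.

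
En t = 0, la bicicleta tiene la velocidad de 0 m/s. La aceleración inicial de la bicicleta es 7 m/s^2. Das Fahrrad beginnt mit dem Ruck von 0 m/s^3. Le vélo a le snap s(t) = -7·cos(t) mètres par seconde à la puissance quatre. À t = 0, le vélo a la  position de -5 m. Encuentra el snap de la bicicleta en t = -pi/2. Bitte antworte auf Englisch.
Using s(t) = -7·cos(t) and substituting t = -pi/2, we find s = 0.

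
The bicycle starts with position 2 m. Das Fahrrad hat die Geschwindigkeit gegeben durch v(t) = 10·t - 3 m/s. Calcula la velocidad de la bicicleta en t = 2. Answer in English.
We have velocity v(t) = 10·t - 3. Substituting t = 2: v(2) = 17.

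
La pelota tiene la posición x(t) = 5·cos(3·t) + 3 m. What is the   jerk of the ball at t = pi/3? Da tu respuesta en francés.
En partant de la position x(t) = 5·cos(3·t) + 3, nous prenons 3 dérivées. La dérivée de la position donne la vitesse: v(t) = -15·sin(3·t). En dérivant la vitesse, nous obtenons l'accélération: a(t) = -45·cos(3·t). En dérivant l'accélération, nous obtenons le jerk: j(t) = 135·sin(3·t). De l'équation du jerk j(t) = 135·sin(3·t), nous substituons t = pi/3 pour obtenir j = 0.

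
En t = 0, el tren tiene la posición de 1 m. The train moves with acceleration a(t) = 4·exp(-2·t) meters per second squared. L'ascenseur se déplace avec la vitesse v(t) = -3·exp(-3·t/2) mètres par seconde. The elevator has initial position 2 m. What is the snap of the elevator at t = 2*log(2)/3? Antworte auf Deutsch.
Wir müssen unsere Gleichung für die Geschwindigkeit v(t) = -3·exp(-3·t/2) 3-mal ableiten. Mit d/dt von v(t) finden wir a(t) = 9·exp(-3·t/2)/2. Mit d/dt von a(t) finden wir j(t) = -27·exp(-3·t/2)/4. Durch Ableiten von dem Ruck erhalten wir den Snap: s(t) = 81·exp(-3·t/2)/8. Mit s(t) = 81·exp(-3·t/2)/8 und Einsetzen von t = 2*log(2)/3, finden wir s = 81/16.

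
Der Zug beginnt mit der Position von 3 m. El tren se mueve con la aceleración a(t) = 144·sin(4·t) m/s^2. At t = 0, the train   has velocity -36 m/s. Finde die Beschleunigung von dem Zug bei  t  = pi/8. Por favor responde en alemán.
Mit a(t) = 144·sin(4·t) und Einsetzen von t = pi/8, finden wir a = 144.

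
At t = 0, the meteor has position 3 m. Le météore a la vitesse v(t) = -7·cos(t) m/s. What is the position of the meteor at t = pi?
We must find the integral of our velocity equation v(t) = -7·cos(t) 1 time. The integral of velocity, with x(0) = 3, gives position: x(t) = 3 - 7·sin(t). From the given position equation x(t) = 3 - 7·sin(t), we substitute t = pi to get x = 3.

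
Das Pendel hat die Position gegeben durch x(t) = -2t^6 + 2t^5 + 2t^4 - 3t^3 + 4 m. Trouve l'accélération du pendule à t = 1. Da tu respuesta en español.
Partiendo de la posición x(t) = -2·t^6 + 2·t^5 + 2·t^4 - 3·t^3 + 4, tomamos 2 derivadas. Derivando la posición, obtenemos la velocidad: v(t) = -12·t^5 + 10·t^4 + 8·t^3 - 9·t^2. La derivada de la velocidad da la aceleración: a(t) = -60·t^4 + 40·t^3 + 24·t^2 - 18·t. Tenemos la aceleración a(t) = -60·t^4 + 40·t^3 + 24·t^2 - 18·t. Sustituyendo t = 1: a(1) = -14.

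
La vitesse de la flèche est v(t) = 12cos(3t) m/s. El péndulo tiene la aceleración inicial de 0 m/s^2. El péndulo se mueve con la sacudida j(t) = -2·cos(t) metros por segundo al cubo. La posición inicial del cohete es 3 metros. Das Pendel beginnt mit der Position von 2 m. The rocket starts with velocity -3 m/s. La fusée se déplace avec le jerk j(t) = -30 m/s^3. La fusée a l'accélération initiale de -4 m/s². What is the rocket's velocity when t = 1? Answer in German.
Ausgehend von dem Ruck j(t) = -30, nehmen wir 2 Stammfunktionen. Die Stammfunktion von dem Ruck ist die Beschleunigung. Mit a(0) = -4 erhalten wir a(t) = -30·t - 4. Das Integral von der Beschleunigung, mit v(0) = -3, ergibt die Geschwindigkeit: v(t) = -15·t^2 - 4·t - 3. Aus der Gleichung für die Geschwindigkeit v(t) = -15·t^2 - 4·t - 3, setzen wir t = 1 ein und erhalten v = -22.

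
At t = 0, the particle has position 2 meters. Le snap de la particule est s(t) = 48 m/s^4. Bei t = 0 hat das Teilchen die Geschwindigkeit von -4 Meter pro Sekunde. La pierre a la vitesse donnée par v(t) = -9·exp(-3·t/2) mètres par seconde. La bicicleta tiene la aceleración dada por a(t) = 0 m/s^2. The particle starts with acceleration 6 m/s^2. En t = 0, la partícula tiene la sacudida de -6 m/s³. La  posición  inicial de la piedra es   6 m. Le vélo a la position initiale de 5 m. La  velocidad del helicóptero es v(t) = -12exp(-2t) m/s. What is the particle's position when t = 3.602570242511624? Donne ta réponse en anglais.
To find the answer, we compute 4 antiderivatives of s(t) = 48. Finding the integral of s(t) and using j(0) = -6: j(t) = 48·t - 6. The integral of jerk, with a(0) = 6, gives acceleration: a(t) = 24·t^2 - 6·t + 6. The integral of acceleration is velocity. Using v(0) = -4, we get v(t) = 8·t^3 - 3·t^2 + 6·t - 4. The antiderivative of velocity is position. Using x(0) = 2, we get x(t) = 2·t^4 - t^3 + 3·t^2 - 4·t + 2. Using x(t) = 2·t^4 - t^3 + 3·t^2 - 4·t + 2 and substituting t = 3.602570242511624, we find x = 316.652819448417.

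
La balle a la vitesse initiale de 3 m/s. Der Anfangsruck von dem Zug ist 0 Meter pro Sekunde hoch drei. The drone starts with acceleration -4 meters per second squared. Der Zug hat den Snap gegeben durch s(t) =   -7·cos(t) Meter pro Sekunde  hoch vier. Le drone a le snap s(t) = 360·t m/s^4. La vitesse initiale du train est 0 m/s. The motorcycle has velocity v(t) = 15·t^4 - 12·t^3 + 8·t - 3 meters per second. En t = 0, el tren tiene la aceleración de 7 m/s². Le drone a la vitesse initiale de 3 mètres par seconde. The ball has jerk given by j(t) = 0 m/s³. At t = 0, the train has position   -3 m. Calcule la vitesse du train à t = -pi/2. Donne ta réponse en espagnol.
Debemos encontrar la antiderivada de nuestra ecuación del snap s(t) = -7·cos(t) 3 veces. La integral del snap, con j(0) = 0, da la sacudida: j(t) = -7·sin(t). Tomando ∫j(t)dt y aplicando a(0) = 7, encontramos a(t) = 7·cos(t). La integral de la aceleración es la velocidad. Usando v(0) = 0, obtenemos v(t) = 7·sin(t). Tenemos la velocidad v(t) = 7·sin(t). Sustituyendo t = -pi/2: v(-pi/2) = -7.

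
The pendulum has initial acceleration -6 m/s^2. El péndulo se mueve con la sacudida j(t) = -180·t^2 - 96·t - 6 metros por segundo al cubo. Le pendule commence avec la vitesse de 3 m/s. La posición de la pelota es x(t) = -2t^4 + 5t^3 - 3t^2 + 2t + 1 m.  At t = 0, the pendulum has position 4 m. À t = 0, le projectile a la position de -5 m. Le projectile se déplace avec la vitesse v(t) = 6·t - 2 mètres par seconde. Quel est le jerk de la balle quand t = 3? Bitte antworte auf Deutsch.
Um dies zu lösen, müssen wir 3 Ableitungen unserer Gleichung für die Position x(t) = -2·t^4 + 5·t^3 - 3·t^2 + 2·t + 1 nehmen. Die Ableitung von der Position ergibt die Geschwindigkeit: v(t) = -8·t^3 + 15·t^2 - 6·t + 2. Mit d/dt von v(t) finden wir a(t) = -24·t^2 + 30·t - 6. Die Ableitung von der Beschleunigung ergibt den Ruck: j(t) = 30 - 48·t. Mit j(t) = 30 - 48·t und Einsetzen von t = 3, finden wir j = -114.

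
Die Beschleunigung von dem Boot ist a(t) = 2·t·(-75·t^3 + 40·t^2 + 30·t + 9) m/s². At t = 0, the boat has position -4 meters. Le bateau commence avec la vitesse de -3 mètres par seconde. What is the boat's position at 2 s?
We must find the antiderivative of our acceleration equation a(t) = 2·t·(-75·t^3 + 40·t^2 + 30·t + 9) 2 times. Integrating acceleration and using the initial condition v(0) = -3, we get v(t) = -30·t^5 + 20·t^4 + 20·t^3 + 9·t^2 - 3. Integrating velocity and using the initial condition x(0) = -4, we get x(t) = -5·t^6 + 4·t^5 + 5·t^4 + 3·t^3 - 3·t - 4. Using x(t) = -5·t^6 + 4·t^5 + 5·t^4 + 3·t^3 - 3·t - 4 and substituting t = 2, we find x = -98.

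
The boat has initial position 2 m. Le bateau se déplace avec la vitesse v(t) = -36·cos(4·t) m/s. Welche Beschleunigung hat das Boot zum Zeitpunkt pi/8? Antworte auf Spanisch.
Debemos derivar nuestra ecuación de la velocidad v(t) = -36·cos(4·t) 1 vez. Tomando d/dt de v(t), encontramos a(t) = 144·sin(4·t). De la ecuación de la aceleración a(t) = 144·sin(4·t), sustituimos t = pi/8 para obtener a = 144.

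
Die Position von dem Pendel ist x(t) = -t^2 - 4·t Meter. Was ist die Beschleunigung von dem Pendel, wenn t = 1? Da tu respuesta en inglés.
To solve this, we need to take 2 derivatives of our position equation x(t) = -t^2 - 4·t. Differentiating position, we get velocity: v(t) = -2·t - 4. The derivative of velocity gives acceleration: a(t) = -2. Using a(t) = -2 and substituting t = 1, we find a = -2.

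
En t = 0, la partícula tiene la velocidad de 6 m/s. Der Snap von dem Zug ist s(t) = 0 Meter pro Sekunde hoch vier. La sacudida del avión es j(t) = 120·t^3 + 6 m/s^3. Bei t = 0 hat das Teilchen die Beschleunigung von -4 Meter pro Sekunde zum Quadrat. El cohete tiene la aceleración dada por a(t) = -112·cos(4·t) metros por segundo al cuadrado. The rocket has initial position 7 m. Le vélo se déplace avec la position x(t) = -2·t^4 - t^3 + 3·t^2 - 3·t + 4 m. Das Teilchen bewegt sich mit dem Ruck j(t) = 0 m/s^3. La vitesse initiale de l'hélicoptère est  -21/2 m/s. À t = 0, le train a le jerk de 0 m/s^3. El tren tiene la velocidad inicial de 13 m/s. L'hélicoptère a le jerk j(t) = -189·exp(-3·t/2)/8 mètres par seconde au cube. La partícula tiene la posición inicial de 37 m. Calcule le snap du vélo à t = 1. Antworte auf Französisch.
Pour résoudre ceci, nous devons prendre 4 dérivées de notre équation de la position x(t) = -2·t^4 - t^3 + 3·t^2 - 3·t + 4. En prenant d/dt de x(t), nous trouvons v(t) = -8·t^3 - 3·t^2 + 6·t - 3. En dérivant la vitesse, nous obtenons l'accélération: a(t) = -24·t^2 - 6·t + 6. La dérivée de l'accélération donne le jerk: j(t) = -48·t - 6. En prenant d/dt de j(t), nous trouvons s(t) = -48. De l'équation du snap s(t) = -48, nous substituons t = 1 pour obtenir s = -48.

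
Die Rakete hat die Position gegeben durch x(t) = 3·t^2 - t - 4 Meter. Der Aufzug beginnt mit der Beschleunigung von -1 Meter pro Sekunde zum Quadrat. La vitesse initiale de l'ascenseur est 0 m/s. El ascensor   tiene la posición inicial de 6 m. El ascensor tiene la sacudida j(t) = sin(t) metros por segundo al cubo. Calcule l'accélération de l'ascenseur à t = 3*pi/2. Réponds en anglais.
We need to integrate our jerk equation j(t) = sin(t) 1 time. Taking ∫j(t)dt and applying a(0) = -1, we find a(t) = -cos(t). From the given acceleration equation a(t) = -cos(t), we substitute t = 3*pi/2 to get a = 0.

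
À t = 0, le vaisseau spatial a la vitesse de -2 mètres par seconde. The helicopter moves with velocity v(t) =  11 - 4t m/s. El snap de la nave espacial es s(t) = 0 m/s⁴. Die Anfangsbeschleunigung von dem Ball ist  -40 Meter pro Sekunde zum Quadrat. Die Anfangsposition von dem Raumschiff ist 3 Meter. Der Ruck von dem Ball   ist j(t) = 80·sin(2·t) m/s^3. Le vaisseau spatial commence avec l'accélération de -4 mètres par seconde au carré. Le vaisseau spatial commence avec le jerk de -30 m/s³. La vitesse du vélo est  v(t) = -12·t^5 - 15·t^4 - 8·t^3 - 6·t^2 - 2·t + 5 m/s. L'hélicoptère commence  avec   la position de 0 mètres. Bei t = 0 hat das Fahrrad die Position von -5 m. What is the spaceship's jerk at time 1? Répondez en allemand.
Wir müssen das Integral unserer Gleichung für den Snap s(t) = 0 1-mal finden. Durch Integration von dem Snap und Verwendung der Anfangsbedingung j(0) = -30, erhalten wir j(t) = -30. Aus der Gleichung für den Ruck j(t) = -30, setzen wir t = 1 ein und erhalten j = -30.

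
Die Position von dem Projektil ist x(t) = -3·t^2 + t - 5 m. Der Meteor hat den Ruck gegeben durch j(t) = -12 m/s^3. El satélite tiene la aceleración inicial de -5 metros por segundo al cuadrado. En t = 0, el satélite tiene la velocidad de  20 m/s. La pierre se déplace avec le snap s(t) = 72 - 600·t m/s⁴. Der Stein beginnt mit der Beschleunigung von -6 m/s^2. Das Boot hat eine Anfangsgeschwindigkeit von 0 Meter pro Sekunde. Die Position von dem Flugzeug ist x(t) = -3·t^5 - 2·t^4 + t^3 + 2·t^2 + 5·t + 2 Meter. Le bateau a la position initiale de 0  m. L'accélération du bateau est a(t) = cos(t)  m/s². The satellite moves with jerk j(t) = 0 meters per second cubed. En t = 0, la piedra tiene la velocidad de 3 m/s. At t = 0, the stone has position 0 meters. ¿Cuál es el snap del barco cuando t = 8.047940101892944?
Para resolver esto, necesitamos tomar 2 derivadas de nuestra ecuación de la aceleración a(t) = cos(t). La derivada de la aceleración da la sacudida: j(t) = -sin(t). Tomando d/dt de j(t), encontramos s(t) = -cos(t). Tenemos el snap s(t) = -cos(t). Sustituyendo t = 8.047940101892944: s(8.047940101892944) = 0.192744637427905.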